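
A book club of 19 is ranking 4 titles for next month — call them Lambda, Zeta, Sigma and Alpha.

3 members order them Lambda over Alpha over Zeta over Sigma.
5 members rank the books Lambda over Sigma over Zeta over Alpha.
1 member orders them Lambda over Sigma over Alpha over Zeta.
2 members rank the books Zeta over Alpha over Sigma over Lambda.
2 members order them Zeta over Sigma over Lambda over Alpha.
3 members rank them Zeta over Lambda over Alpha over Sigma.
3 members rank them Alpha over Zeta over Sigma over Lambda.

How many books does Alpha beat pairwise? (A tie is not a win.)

Alpha against each rival (19 members):
Alpha vs Lambda: Alpha is ranked higher on 2+3 = 5 ballots, Lambda on 14. Lambda wins 14–5.
Alpha vs Zeta: Alpha preferred on 3+1+3 = 7 ballots; Zeta wins 12–7.
Alpha–Sigma: Alpha 11–8.
Alpha beats Sigma; loses to Lambda, Zeta — 1 pairwise win.

1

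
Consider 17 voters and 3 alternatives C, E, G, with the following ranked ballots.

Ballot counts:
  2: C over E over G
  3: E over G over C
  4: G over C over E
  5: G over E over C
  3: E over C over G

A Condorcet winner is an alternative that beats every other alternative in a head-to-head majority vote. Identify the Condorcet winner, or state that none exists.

Pairwise majorities:
C–E: E 11–6.
C vs G: G wins 12–5.
E vs G: 8 to 9, G.
G wins every pairwise contest, so G is the Condorcet winner.

G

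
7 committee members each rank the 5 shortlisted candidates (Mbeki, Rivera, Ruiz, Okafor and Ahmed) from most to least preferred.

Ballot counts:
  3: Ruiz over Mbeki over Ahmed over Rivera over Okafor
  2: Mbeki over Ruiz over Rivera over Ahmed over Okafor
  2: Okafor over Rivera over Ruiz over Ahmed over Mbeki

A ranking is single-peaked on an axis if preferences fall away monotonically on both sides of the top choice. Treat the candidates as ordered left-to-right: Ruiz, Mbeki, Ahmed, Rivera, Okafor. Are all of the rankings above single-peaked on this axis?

no

Axis positions: Ruiz=1, Mbeki=2, Ahmed=3, Rivera=4, Okafor=5.
Bloc 1 (peak Ruiz at position 1): ranking walks positions 1-2-3-4-5, expanding outward from the peak — single-peaked.
Bloc 2: ranking walks positions 2-1-4-3-5; Rivera is ranked above Ahmed even though Ahmed lies between Rivera and the peak Mbeki on the axis — preferences dip and rise again. Not single-peaked.
Bloc 3: ranking walks positions 5-4-1-3-2; Ruiz is ranked above Ahmed even though Ahmed lies between Ruiz and the peak Okafor on the axis — preferences dip and rise again. Not single-peaked.
Bloc 2 violates single-peakedness, so the profile is not single-peaked on this axis.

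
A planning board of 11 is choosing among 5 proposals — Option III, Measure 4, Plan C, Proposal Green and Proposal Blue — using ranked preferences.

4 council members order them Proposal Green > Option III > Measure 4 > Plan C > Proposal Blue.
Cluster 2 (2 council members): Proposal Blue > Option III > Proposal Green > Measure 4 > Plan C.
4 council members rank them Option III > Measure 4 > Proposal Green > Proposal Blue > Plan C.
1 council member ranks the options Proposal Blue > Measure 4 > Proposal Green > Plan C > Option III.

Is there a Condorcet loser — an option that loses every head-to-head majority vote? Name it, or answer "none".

Plan C

Pairwise majorities:
Option III vs Measure 4: Option III preferred on 4+2+4 = 10 ballots; Option III wins 10–1.
Option III vs Plan C: Option III wins 10–1.
Option III vs Proposal Green: Option III wins 6–5.
Option III vs Proposal Blue: Option III preferred on 4+4 = 8 ballots; Option III wins 8–3.
Measure 4 vs Plan C: 4+2+4+1 = 11 for Measure 4, 0 for Plan C — Measure 4 by 11–0.
Measure 4 vs Proposal Green: 5 to 6, Proposal Green.
Measure 4 vs Proposal Blue: 8 to 3, Measure 4.
Plan C vs Proposal Green: Plan C is ranked higher on 0 ballots, Proposal Green on 11. Proposal Green wins 11–0.
Plan C vs Proposal Blue: 4 to 7, Proposal Blue.
Proposal Green vs Proposal Blue: Proposal Green is ranked higher on 4+4 = 8 ballots, Proposal Blue on 3. Proposal Green wins 8–3.
Only Plan C has no wins; Plan C is the Condorcet loser.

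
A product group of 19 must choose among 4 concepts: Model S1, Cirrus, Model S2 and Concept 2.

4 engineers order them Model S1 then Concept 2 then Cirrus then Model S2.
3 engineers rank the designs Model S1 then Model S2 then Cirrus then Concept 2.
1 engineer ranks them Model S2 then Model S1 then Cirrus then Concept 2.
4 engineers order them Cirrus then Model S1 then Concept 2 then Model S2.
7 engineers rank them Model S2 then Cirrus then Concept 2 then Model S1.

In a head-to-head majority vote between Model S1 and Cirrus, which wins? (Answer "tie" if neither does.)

Ballots ranking Model S1 above Cirrus: 4 + 3 + 1 = 8.
Ballots ranking Cirrus above Model S1: 19 − 8 = 11.
Cirrus wins the head-to-head 11–8.

Cirrus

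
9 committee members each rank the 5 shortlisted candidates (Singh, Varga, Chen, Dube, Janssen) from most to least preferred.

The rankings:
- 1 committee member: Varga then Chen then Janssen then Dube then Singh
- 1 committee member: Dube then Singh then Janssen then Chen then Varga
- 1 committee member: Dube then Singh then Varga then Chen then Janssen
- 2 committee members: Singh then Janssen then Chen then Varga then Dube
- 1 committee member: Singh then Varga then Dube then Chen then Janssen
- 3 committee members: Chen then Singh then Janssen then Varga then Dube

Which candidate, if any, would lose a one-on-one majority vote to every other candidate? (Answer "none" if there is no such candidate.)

Head-to-head results (9 committee members):
Singh vs Varga: Singh preferred on 1+1+2+1+3 = 8 ballots; Singh wins 8–1.
Singh–Chen: Singh 5–4.
Singh vs Dube: Singh, 6–3.
Singh vs Janssen: Singh, 8–1.
Varga–Chen: Chen 6–3.
Varga vs Dube: Varga, 7–2.
Varga vs Janssen: Varga preferred on 1+1+1 = 3 ballots; Janssen wins 6–3.
Chen vs Dube: 6 to 3, Chen.
Chen vs Janssen: Chen preferred on 1+1+1+3 = 6 ballots; Chen wins 6–3.
Dube vs Janssen: Janssen wins 6–3.
Only Dube has no wins; Dube is the Condorcet loser.

Dube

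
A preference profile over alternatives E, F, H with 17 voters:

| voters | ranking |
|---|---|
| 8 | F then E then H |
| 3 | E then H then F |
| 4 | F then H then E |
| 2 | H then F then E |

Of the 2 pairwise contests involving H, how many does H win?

0

H against each rival (17 voters):
H vs E: 6 to 11, E.
H vs F: F, 12–5.
H beats no one; loses to E, F — 0 pairwise wins.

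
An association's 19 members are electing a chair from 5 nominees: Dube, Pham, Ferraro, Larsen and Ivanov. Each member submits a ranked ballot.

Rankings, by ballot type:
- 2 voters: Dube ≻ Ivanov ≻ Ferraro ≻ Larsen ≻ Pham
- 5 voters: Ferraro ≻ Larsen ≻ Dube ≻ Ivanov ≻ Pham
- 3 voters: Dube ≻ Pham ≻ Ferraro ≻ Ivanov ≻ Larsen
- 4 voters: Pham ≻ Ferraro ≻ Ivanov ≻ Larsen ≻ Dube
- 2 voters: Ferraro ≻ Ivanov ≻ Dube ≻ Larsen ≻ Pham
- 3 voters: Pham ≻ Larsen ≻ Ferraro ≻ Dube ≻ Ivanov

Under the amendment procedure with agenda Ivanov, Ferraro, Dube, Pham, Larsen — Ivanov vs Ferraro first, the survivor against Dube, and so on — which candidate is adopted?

Round 1: Ivanov vs Ferraro — 2–17, Ferraro advances.
Round 2: Ferraro vs Dube — 14–5, Ferraro advances.
Round 3: Ferraro vs Pham — 9–10, Pham advances.
Round 4: Pham vs Larsen — 10–9, Pham advances.
The agenda winner is Pham.

Pham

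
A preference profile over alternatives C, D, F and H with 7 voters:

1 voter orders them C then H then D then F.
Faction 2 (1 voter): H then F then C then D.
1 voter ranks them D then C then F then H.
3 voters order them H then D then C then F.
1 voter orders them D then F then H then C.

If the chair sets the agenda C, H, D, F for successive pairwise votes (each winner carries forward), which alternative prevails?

H

Round 1: C vs H — 2–5, H advances.
Round 2: H vs D — 5–2, H advances.
Round 3: H vs F — 5–2, H advances.
The agenda winner is H.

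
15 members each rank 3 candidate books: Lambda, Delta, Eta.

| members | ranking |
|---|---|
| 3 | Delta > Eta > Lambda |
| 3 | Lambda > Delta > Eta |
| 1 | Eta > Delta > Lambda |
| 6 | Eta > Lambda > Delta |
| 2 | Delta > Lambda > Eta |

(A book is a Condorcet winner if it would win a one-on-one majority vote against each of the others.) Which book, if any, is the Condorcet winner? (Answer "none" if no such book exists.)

none

Check each pair by majority over 15 ballots:
Lambda vs Delta: Lambda wins 9–6.
Lambda vs Eta: Eta, 10–5.
Delta vs Eta: Delta, 8–7.
Each book drops at least one matchup (Lambda loses to Eta; Delta loses to Lambda; Eta loses to Delta); the cycle Lambda beats Delta beats Eta beats Lambda rules out a Condorcet winner.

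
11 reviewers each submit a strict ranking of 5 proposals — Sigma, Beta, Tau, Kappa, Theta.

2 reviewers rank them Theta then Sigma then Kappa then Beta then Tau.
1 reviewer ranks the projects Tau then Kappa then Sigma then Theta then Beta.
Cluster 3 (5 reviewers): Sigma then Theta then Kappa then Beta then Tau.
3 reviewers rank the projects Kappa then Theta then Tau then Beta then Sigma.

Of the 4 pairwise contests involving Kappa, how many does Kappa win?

Kappa against each rival (11 reviewers):
Kappa vs Sigma: 1+3 = 4 for Kappa, 7 for Sigma — Sigma by 7–4.
Kappa vs Beta: 2+1+5+3 = 11 for Kappa, 0 for Beta — Kappa by 11–0.
Kappa–Tau: Kappa 10–1.
Kappa vs Theta: Theta, 7–4.
Kappa beats Beta, Tau; loses to Sigma, Theta — 2 pairwise wins.

2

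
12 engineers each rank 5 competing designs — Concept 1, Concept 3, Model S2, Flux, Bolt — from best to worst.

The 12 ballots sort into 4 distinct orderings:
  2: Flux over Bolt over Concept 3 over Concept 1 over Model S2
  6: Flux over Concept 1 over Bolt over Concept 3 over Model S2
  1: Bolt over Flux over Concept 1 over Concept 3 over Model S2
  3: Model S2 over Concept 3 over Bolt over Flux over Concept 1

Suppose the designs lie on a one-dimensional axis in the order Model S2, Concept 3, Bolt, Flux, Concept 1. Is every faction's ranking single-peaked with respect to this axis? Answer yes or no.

Axis positions: Model S2=1, Concept 3=2, Bolt=3, Flux=4, Concept 1=5.
Faction 1 (peak Flux at position 4): ranking walks positions 4-3-2-5-1, expanding outward from the peak — single-peaked.
Faction 2 (peak Flux at position 4): ranking walks positions 4-5-3-2-1, expanding outward from the peak — single-peaked.
Faction 3 (peak Bolt at position 3): ranking walks positions 3-4-5-2-1, expanding outward from the peak — single-peaked.
Faction 4 (peak Model S2 at position 1): ranking walks positions 1-2-3-4-5, expanding outward from the peak — single-peaked.
Every ranking is single-peaked on this axis.

yes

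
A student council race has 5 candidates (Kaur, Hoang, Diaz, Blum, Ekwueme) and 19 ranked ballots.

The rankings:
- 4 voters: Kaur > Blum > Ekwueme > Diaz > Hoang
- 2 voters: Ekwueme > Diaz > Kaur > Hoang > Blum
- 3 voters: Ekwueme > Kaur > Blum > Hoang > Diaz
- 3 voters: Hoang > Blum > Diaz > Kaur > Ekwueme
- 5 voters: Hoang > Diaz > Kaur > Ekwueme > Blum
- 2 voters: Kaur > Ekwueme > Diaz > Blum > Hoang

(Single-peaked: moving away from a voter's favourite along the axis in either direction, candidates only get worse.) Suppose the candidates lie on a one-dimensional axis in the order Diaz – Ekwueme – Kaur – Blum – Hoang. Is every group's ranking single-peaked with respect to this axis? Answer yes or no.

no

Axis positions: Diaz=1, Ekwueme=2, Kaur=3, Blum=4, Hoang=5.
Group 1 (peak Kaur at position 3): ranking walks positions 3-4-2-1-5, expanding outward from the peak — single-peaked.
Group 2: ranking walks positions 2-1-3-5-4; Hoang is ranked above Blum even though Blum lies between Hoang and the peak Ekwueme on the axis — preferences dip and rise again. Not single-peaked.
Group 3 (peak Ekwueme at position 2): ranking walks positions 2-3-4-5-1, expanding outward from the peak — single-peaked.
Group 4: ranking walks positions 5-4-1-3-2; Diaz is ranked above Kaur even though Kaur lies between Diaz and the peak Hoang on the axis — preferences dip and rise again. Not single-peaked.
Group 5: ranking walks positions 5-1-3-2-4; Diaz is ranked above Blum even though Blum lies between Diaz and the peak Hoang on the axis — preferences dip and rise again. Not single-peaked.
Group 6 (peak Kaur at position 3): ranking walks positions 3-2-1-4-5, expanding outward from the peak — single-peaked.
Group 2 violates single-peakedness, so the profile is not single-peaked on this axis.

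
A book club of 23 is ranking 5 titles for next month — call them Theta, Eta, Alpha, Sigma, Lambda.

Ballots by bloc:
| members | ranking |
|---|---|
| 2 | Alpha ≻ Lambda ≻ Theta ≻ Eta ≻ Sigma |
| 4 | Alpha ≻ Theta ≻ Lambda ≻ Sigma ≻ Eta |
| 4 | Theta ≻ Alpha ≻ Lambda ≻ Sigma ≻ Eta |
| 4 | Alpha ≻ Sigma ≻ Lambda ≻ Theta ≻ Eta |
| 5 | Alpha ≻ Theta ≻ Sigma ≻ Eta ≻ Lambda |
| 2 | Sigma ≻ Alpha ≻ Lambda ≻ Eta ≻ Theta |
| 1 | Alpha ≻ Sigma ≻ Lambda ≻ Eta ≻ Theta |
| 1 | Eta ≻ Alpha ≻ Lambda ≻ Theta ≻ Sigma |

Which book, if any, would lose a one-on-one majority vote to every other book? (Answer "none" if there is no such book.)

Pairwise majorities:
Theta vs Eta: 19 to 4, Theta.
Theta vs Alpha: 4 for Theta, 19 for Alpha — Alpha by 19–4.
Theta–Sigma: Theta 16–7.
Theta–Lambda: Theta 13–10.
Eta vs Alpha: Eta preferred on 1 ballot; Alpha wins 22–1.
Eta vs Sigma: Eta is ranked higher on 2+1 = 3 ballots, Sigma on 20. Sigma wins 20–3.
Eta vs Lambda: Eta preferred on 5+1 = 6 ballots; Lambda wins 17–6.
Alpha vs Sigma: 21 for Alpha, 2 for Sigma — Alpha by 21–2.
Alpha vs Lambda: 23 to 0, Alpha.
Sigma vs Lambda: Sigma preferred on 4+5+2+1 = 12 ballots; Sigma wins 12–11.
Eta is beaten in every head-to-head and is the Condorcet loser.

Eta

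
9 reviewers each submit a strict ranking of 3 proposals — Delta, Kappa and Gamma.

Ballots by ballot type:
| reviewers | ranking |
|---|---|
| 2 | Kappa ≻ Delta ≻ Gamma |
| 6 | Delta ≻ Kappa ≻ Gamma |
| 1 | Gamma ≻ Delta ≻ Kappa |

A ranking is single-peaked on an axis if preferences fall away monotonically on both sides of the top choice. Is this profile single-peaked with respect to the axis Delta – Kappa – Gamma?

no

Axis positions: Delta=1, Kappa=2, Gamma=3.
Ballot type 1 (peak Kappa at position 2): ranking walks positions 2-1-3, expanding outward from the peak — single-peaked.
Ballot type 2 (peak Delta at position 1): ranking walks positions 1-2-3, expanding outward from the peak — single-peaked.
Ballot type 3: ranking walks positions 3-1-2; Delta is ranked above Kappa even though Kappa lies between Delta and the peak Gamma on the axis — preferences dip and rise again. Not single-peaked.
Ballot type 3 violates single-peakedness, so the profile is not single-peaked on this axis.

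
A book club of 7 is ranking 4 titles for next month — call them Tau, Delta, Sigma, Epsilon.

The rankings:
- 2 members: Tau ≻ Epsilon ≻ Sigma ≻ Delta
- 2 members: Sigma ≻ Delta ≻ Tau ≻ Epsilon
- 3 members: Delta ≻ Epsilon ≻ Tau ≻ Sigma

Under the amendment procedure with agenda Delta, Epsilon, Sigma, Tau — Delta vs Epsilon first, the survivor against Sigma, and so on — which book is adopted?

Tau

Round 1: Delta vs Epsilon — 5–2, Delta advances.
Round 2: Delta vs Sigma — 3–4, Sigma advances.
Round 3: Sigma vs Tau — 2–5, Tau advances.
The agenda winner is Tau.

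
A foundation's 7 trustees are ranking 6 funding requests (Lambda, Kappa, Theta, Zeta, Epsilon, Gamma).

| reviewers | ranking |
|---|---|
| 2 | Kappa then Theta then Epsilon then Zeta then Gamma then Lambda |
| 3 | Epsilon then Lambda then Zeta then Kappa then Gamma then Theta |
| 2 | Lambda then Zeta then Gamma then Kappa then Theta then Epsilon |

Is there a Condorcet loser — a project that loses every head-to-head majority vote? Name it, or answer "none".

Head-to-head results (7 reviewers):
Lambda vs Kappa: 5 to 2, Lambda.
Lambda vs Theta: Lambda, 5–2.
Lambda vs Zeta: Lambda wins 5–2.
Lambda vs Epsilon: Epsilon, 5–2.
Lambda vs Gamma: 3+2 = 5 for Lambda, 2 for Gamma — Lambda by 5–2.
Kappa vs Theta: Kappa wins 7–0.
Kappa vs Zeta: Kappa preferred on 2 ballots; Zeta wins 5–2.
Kappa vs Epsilon: 2+2 = 4 for Kappa, 3 for Epsilon — Kappa by 4–3.
Kappa–Gamma: Kappa 5–2.
Theta vs Zeta: Theta is ranked higher on 2 ballots, Zeta on 5. Zeta wins 5–2.
Theta–Epsilon: Theta 4–3.
Theta vs Gamma: 2 for Theta, 5 for Gamma — Gamma by 5–2.
Zeta vs Epsilon: Zeta is ranked higher on 2 ballots, Epsilon on 5. Epsilon wins 5–2.
Zeta vs Gamma: Zeta, 7–0.
Epsilon–Gamma: Epsilon 5–2.
No project is winless: Lambda beats Kappa; Kappa beats Theta; Theta beats Epsilon; Zeta beats Kappa; Epsilon beats Lambda; Gamma beats Theta. There is no Condorcet loser.

none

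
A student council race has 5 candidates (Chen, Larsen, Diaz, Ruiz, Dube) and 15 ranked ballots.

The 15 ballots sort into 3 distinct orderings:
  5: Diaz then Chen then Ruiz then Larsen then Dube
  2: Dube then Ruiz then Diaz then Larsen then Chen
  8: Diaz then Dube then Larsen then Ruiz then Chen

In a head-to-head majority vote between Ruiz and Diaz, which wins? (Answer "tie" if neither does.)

Diaz

Ballots ranking Ruiz above Diaz: 2.
Ballots ranking Diaz above Ruiz: 15 − 2 = 13.
Diaz wins the head-to-head 13–2.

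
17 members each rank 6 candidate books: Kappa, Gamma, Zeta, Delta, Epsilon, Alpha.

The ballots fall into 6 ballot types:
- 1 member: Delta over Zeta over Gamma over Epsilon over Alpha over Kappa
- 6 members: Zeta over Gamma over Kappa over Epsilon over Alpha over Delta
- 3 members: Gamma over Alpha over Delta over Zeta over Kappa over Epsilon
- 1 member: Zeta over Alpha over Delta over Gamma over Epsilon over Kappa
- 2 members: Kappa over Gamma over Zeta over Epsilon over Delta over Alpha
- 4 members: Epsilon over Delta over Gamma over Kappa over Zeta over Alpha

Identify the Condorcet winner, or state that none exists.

Gamma

Head-to-head results (17 members):
Kappa–Gamma: Gamma 15–2.
Kappa vs Zeta: Zeta wins 11–6.
Kappa–Delta: Delta 9–8.
Kappa vs Epsilon: Kappa wins 11–6.
Kappa–Alpha: Kappa 12–5.
Gamma–Zeta: Gamma 9–8.
Gamma vs Delta: Gamma, 11–6.
Gamma vs Epsilon: Gamma wins 13–4.
Gamma vs Alpha: Gamma, 16–1.
Zeta vs Delta: Zeta, 9–8.
Zeta vs Epsilon: Zeta, 13–4.
Zeta vs Alpha: Zeta, 14–3.
Delta–Epsilon: Epsilon 12–5.
Delta–Alpha: Alpha 10–7.
Epsilon–Alpha: Epsilon 13–4.
Only Gamma has no losses; Gamma is the Condorcet winner.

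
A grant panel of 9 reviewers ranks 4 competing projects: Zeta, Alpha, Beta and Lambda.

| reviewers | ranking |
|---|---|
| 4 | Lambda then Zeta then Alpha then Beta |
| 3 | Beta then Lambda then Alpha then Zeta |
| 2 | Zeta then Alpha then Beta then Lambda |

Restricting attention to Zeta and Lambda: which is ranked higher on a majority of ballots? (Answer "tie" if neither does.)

Ballots ranking Zeta above Lambda: 2.
Ballots ranking Lambda above Zeta: 9 − 2 = 7.
Lambda wins the head-to-head 7–2.

Lambda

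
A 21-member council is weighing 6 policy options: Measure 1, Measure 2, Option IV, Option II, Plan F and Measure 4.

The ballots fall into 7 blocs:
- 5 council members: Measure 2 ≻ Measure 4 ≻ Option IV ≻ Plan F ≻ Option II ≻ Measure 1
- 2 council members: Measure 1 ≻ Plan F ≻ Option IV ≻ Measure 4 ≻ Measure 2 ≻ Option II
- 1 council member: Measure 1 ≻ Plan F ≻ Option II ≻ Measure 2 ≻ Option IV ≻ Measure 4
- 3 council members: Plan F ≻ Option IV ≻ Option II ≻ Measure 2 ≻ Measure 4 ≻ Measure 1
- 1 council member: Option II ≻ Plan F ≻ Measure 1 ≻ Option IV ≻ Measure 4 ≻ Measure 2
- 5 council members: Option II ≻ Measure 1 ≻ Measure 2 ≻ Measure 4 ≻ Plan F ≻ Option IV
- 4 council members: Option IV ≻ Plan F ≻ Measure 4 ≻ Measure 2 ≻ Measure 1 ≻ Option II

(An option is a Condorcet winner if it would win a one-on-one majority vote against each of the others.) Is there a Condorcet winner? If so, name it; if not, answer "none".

Plan F

Pairwise majorities:
Measure 1 vs Measure 2: Measure 2 wins 12–9.
Measure 1 vs Option IV: Option IV wins 12–9.
Measure 1 vs Option II: Option II wins 14–7.
Measure 1 vs Plan F: Plan F wins 13–8.
Measure 1 vs Measure 4: Measure 4 wins 12–9.
Measure 2–Option IV: Measure 2 11–10.
Measure 2–Option II: Measure 2 11–10.
Measure 2 vs Plan F: Plan F, 11–10.
Measure 2 vs Measure 4: Measure 2, 14–7.
Option IV vs Option II: Option IV, 14–7.
Option IV–Plan F: Plan F 12–9.
Option IV vs Measure 4: Option IV wins 11–10.
Option II vs Plan F: Plan F wins 15–6.
Option II vs Measure 4: Measure 4, 11–10.
Plan F vs Measure 4: Plan F, 11–10.
Only Plan F has no losses; Plan F is the Condorcet winner.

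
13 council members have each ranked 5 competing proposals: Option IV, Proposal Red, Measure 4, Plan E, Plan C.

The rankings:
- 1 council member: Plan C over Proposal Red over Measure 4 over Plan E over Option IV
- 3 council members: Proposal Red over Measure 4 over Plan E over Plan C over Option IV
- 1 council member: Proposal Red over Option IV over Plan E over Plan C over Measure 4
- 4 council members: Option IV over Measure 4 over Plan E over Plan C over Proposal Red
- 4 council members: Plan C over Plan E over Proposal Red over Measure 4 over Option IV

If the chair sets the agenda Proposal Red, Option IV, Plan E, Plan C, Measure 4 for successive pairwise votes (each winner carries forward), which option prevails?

Measure 4

Round 1: Proposal Red vs Option IV — 9–4, Proposal Red advances.
Round 2: Proposal Red vs Plan E — 5–8, Plan E advances.
Round 3: Plan E vs Plan C — 8–5, Plan E advances.
Round 4: Plan E vs Measure 4 — 5–8, Measure 4 advances.
The agenda winner is Measure 4.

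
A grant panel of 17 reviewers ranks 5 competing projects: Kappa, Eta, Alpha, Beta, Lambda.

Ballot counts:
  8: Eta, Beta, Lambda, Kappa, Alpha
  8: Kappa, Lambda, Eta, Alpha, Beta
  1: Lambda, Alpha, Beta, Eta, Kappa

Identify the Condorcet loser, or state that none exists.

none

Head-to-head results (17 reviewers):
Kappa–Eta: Eta 9–8.
Kappa vs Alpha: Kappa, 16–1.
Kappa vs Beta: Kappa is ranked higher on 8 ballots, Beta on 9. Beta wins 9–8.
Kappa vs Lambda: Kappa preferred on 8 ballots; Lambda wins 9–8.
Eta vs Alpha: Eta preferred on 8+8 = 16 ballots; Eta wins 16–1.
Eta vs Beta: Eta, 16–1.
Eta vs Lambda: Lambda wins 9–8.
Alpha vs Beta: Alpha, 9–8.
Alpha vs Lambda: Alpha preferred on 0 ballots; Lambda wins 17–0.
Beta vs Lambda: Lambda, 9–8.
Each project has at least one pairwise win (Kappa beats Alpha; Eta beats Kappa; Alpha beats Beta; Beta beats Kappa; Lambda beats Kappa) — no Condorcet loser.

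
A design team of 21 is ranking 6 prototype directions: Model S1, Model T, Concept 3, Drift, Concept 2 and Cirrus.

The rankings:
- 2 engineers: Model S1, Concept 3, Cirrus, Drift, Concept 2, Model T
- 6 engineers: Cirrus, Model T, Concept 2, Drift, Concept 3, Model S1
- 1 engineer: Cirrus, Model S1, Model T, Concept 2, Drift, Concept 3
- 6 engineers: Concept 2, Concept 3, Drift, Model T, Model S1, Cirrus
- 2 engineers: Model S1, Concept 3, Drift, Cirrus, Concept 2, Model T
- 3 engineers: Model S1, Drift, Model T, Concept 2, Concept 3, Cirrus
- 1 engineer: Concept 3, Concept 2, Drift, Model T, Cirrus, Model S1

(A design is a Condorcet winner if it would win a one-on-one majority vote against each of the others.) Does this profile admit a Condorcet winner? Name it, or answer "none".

Check each pair by majority over 21 ballots:
Model S1 vs Model T: 2+1+2+3 = 8 for Model S1, 13 for Model T — Model T by 13–8.
Model S1 vs Concept 3: Model S1 is ranked higher on 2+1+2+3 = 8 ballots, Concept 3 on 13. Concept 3 wins 13–8.
Model S1 vs Drift: Model S1 is ranked higher on 2+1+2+3 = 8 ballots, Drift on 13. Drift wins 13–8.
Model S1 vs Concept 2: Model S1 is ranked higher on 2+1+2+3 = 8 ballots, Concept 2 on 13. Concept 2 wins 13–8.
Model S1 vs Cirrus: Model S1 preferred on 2+6+2+3 = 13 ballots; Model S1 wins 13–8.
Model T vs Concept 3: 6+1+3 = 10 for Model T, 11 for Concept 3 — Concept 3 by 11–10.
Model T vs Drift: 7 to 14, Drift.
Model T vs Concept 2: Model T is ranked higher on 6+1+3 = 10 ballots, Concept 2 on 11. Concept 2 wins 11–10.
Model T vs Cirrus: Model T is ranked higher on 6+3+1 = 10 ballots, Cirrus on 11. Cirrus wins 11–10.
Concept 3 vs Drift: Concept 3 is ranked higher on 2+6+2+1 = 11 ballots, Drift on 10. Concept 3 wins 11–10.
Concept 3 vs Concept 2: Concept 3 preferred on 2+2+1 = 5 ballots; Concept 2 wins 16–5.
Concept 3 vs Cirrus: Concept 3 preferred on 2+6+2+3+1 = 14 ballots; Concept 3 wins 14–7.
Drift vs Concept 2: Drift preferred on 2+2+3 = 7 ballots; Concept 2 wins 14–7.
Drift vs Cirrus: 12 to 9, Drift.
Concept 2 vs Cirrus: Concept 2 preferred on 6+3+1 = 10 ballots; Cirrus wins 11–10.
Each design drops at least one matchup (Model S1 loses to Model T; Model T loses to Concept 3; Concept 3 loses to Concept 2; Drift loses to Concept 3; Concept 2 loses to Cirrus; Cirrus loses to Model S1); the cycle Model S1 → Cirrus → Model T → Model S1 rules out a Condorcet winner.

none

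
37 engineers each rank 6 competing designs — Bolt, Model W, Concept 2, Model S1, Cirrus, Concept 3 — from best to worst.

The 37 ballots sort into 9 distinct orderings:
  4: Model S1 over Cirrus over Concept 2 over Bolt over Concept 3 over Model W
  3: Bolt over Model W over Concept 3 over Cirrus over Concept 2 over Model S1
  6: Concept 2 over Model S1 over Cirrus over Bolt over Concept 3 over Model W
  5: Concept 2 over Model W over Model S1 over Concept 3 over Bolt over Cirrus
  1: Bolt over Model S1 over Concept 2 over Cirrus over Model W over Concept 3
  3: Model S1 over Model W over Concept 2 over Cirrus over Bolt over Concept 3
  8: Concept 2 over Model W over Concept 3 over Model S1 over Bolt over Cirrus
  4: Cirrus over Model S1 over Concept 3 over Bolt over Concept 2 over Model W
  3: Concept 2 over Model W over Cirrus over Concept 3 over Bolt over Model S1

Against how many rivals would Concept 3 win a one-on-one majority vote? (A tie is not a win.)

1

Concept 3 against each rival (37 engineers):
Concept 3 vs Bolt: 20 to 17, Concept 3.
Concept 3 vs Model W: Concept 3 preferred on 4+6+4 = 14 ballots; Model W wins 23–14.
Concept 3 vs Concept 2: Concept 3 is ranked higher on 3+4 = 7 ballots, Concept 2 on 30. Concept 2 wins 30–7.
Concept 3–Model S1: Model S1 23–14.
Concept 3 vs Cirrus: Concept 3 is ranked higher on 3+5+8 = 16 ballots, Cirrus on 21. Cirrus wins 21–16.
Concept 3 beats Bolt; loses to Model W, Concept 2, Model S1, Cirrus — 1 pairwise win.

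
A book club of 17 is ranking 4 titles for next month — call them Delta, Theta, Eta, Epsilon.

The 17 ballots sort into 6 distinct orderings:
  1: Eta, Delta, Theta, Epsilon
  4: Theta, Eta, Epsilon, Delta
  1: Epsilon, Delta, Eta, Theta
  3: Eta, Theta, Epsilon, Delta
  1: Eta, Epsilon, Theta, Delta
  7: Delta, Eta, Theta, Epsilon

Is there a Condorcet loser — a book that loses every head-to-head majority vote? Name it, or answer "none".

Pairwise majorities:
Delta vs Theta: 9 to 8, Delta.
Delta vs Eta: Delta preferred on 1+7 = 8 ballots; Eta wins 9–8.
Delta vs Epsilon: Delta preferred on 1+7 = 8 ballots; Epsilon wins 9–8.
Theta vs Eta: Theta is ranked higher on 4 ballots, Eta on 13. Eta wins 13–4.
Theta vs Epsilon: Theta wins 15–2.
Eta vs Epsilon: Eta preferred on 1+4+3+1+7 = 16 ballots; Eta wins 16–1.
No book is winless: Delta beats Theta; Theta beats Epsilon; Eta beats Delta; Epsilon beats Delta. There is no Condorcet loser.

none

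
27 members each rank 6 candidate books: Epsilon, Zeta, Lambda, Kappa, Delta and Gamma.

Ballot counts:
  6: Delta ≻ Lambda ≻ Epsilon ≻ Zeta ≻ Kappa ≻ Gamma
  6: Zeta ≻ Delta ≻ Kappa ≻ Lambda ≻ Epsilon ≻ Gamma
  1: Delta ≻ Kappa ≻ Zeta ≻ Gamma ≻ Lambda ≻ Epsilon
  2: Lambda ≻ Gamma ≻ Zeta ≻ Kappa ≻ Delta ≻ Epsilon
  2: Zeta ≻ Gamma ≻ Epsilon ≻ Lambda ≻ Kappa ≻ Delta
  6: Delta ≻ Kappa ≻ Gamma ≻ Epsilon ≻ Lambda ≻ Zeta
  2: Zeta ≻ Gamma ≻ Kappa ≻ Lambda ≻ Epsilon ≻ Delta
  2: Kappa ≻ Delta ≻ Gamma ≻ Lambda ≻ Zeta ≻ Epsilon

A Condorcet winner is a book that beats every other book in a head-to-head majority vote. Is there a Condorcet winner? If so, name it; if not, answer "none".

Pairwise majorities:
Epsilon vs Zeta: Zeta wins 15–12.
Epsilon vs Lambda: Lambda wins 19–8.
Epsilon vs Kappa: Kappa wins 19–8.
Epsilon vs Delta: Delta wins 23–4.
Epsilon vs Gamma: Gamma, 15–12.
Zeta vs Lambda: Lambda wins 16–11.
Zeta vs Kappa: Zeta, 18–9.
Zeta vs Delta: Delta wins 15–12.
Zeta vs Gamma: Zeta, 17–10.
Lambda–Kappa: Kappa 17–10.
Lambda vs Delta: Delta, 21–6.
Lambda–Gamma: Lambda 14–13.
Kappa vs Delta: Delta, 19–8.
Kappa–Gamma: Kappa 21–6.
Delta vs Gamma: Delta, 21–6.
Only Delta has no losses; Delta is the Condorcet winner.

Delta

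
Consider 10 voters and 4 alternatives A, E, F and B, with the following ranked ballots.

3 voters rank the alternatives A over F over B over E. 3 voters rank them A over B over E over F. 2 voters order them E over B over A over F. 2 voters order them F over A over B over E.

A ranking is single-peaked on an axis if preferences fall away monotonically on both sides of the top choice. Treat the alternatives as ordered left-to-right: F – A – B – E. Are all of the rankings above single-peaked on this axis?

yes

Axis positions: F=1, A=2, B=3, E=4.
Faction 1 (peak A at position 2): ranking walks positions 2-1-3-4, expanding outward from the peak — single-peaked.
Faction 2 (peak A at position 2): ranking walks positions 2-3-4-1, expanding outward from the peak — single-peaked.
Faction 3 (peak E at position 4): ranking walks positions 4-3-2-1, expanding outward from the peak — single-peaked.
Faction 4 (peak F at position 1): ranking walks positions 1-2-3-4, expanding outward from the peak — single-peaked.
Every ranking is single-peaked on this axis.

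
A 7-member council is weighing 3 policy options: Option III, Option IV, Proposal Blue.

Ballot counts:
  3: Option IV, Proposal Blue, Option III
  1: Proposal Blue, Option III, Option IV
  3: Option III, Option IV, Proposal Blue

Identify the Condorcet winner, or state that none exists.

Head-to-head results (7 council members):
Option III vs Option IV: 1+3 = 4 for Option III, 3 for Option IV — Option III by 4–3.
Option III vs Proposal Blue: 3 to 4, Proposal Blue.
Option IV vs Proposal Blue: 3+3 = 6 for Option IV, 1 for Proposal Blue — Option IV by 6–1.
Each option drops at least one matchup (Option III loses to Proposal Blue; Option IV loses to Option III; Proposal Blue loses to Option IV); the cycle Option III beats Option IV beats Proposal Blue beats Option III rules out a Condorcet winner.

none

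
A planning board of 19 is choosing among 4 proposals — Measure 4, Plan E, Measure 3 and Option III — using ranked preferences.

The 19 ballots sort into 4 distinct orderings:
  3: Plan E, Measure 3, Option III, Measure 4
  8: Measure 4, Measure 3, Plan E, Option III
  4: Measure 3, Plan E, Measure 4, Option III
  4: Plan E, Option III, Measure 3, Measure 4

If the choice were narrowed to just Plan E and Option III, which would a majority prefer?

Ballots ranking Plan E above Option III: 3 + 8 + 4 + 4 = 19.
Ballots ranking Option III above Plan E: 19 − 19 = 0.
Plan E wins the head-to-head 19–0.

Plan E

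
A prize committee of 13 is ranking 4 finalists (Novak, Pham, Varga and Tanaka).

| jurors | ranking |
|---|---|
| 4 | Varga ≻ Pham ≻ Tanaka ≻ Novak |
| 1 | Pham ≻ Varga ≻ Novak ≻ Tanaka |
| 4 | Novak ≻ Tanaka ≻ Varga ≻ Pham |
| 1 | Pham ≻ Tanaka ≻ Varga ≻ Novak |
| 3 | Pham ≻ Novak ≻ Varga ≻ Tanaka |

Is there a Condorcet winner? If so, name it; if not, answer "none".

Pairwise majorities:
Novak–Pham: Pham 9–4.
Novak vs Varga: Novak, 7–6.
Novak vs Tanaka: Novak wins 8–5.
Pham–Varga: Varga 8–5.
Pham vs Tanaka: Pham, 9–4.
Varga vs Tanaka: Varga wins 8–5.
Each nominee drops at least one matchup (Novak loses to Pham; Pham loses to Varga; Varga loses to Novak; Tanaka loses to Novak); the cycle Novak > Varga > Pham > Novak rules out a Condorcet winner.

none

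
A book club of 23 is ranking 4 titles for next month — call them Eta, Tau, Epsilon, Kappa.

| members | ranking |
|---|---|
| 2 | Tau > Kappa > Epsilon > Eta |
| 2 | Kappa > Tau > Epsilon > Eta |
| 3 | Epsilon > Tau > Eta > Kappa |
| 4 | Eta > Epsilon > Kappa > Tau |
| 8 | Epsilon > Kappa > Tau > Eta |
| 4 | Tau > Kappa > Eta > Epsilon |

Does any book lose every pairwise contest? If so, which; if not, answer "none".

Eta

Pairwise majorities:
Eta vs Tau: Tau, 19–4.
Eta vs Epsilon: Epsilon wins 15–8.
Eta vs Kappa: Eta preferred on 3+4 = 7 ballots; Kappa wins 16–7.
Tau vs Epsilon: 2+2+4 = 8 for Tau, 15 for Epsilon — Epsilon by 15–8.
Tau–Kappa: Kappa 14–9.
Epsilon vs Kappa: Epsilon preferred on 3+4+8 = 15 ballots; Epsilon wins 15–8.
Eta loses to every other book — it is the Condorcet loser.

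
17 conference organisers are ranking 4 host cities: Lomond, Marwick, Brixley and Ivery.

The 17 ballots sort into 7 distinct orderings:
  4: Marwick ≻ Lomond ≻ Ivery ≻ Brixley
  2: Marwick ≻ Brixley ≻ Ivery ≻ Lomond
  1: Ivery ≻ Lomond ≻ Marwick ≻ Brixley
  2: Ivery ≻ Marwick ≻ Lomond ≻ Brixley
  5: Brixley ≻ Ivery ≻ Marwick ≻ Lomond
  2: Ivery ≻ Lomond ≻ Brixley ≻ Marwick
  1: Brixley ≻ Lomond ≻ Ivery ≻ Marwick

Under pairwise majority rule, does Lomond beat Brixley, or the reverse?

Ballots ranking Lomond above Brixley: 4 + 1 + 2 + 2 = 9.
Ballots ranking Brixley above Lomond: 17 − 9 = 8.
Lomond wins the head-to-head 9–8.

Lomond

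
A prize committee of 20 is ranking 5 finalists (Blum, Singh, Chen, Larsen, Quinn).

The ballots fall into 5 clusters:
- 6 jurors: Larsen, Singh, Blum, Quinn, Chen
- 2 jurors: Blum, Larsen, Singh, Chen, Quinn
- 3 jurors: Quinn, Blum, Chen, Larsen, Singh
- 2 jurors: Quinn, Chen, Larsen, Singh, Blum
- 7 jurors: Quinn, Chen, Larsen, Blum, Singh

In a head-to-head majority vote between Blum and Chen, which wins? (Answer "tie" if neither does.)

Blum

Ballots ranking Blum above Chen: 6 + 2 + 3 = 11.
Ballots ranking Chen above Blum: 20 − 11 = 9.
Blum wins the head-to-head 11–9.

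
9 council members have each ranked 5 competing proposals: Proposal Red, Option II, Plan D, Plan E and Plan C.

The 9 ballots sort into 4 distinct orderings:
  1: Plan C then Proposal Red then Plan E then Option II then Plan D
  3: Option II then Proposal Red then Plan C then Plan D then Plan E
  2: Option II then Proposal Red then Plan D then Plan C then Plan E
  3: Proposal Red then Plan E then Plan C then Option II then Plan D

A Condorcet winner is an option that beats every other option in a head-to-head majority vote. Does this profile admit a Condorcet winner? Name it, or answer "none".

Option II

Check each pair by majority over 9 ballots:
Proposal Red vs Option II: Option II wins 5–4.
Proposal Red vs Plan D: Proposal Red preferred on 1+3+2+3 = 9 ballots; Proposal Red wins 9–0.
Proposal Red vs Plan E: Proposal Red preferred on 1+3+2+3 = 9 ballots; Proposal Red wins 9–0.
Proposal Red–Plan C: Proposal Red 8–1.
Option II vs Plan D: Option II, 9–0.
Option II vs Plan E: Option II wins 5–4.
Option II vs Plan C: Option II is ranked higher on 3+2 = 5 ballots, Plan C on 4. Option II wins 5–4.
Plan D vs Plan E: 3+2 = 5 for Plan D, 4 for Plan E — Plan D by 5–4.
Plan D vs Plan C: 2 to 7, Plan C.
Plan E–Plan C: Plan C 6–3.
Option II wins every pairwise contest, so Option II is the Condorcet winner.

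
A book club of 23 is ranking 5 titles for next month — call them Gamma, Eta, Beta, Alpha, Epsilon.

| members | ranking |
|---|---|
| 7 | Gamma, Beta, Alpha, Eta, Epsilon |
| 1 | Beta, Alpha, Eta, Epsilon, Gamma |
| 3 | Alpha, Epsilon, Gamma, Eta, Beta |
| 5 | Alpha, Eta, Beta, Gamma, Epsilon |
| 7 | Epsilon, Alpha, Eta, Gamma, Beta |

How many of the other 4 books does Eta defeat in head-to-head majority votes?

Eta against each rival (23 members):
Eta vs Gamma: 1+5+7 = 13 for Eta, 10 for Gamma — Eta by 13–10.
Eta vs Beta: 15 to 8, Eta.
Eta vs Alpha: 0 to 23, Alpha.
Eta vs Epsilon: 7+1+5 = 13 for Eta, 10 for Epsilon — Eta by 13–10.
Eta beats Gamma, Beta, Epsilon; loses to Alpha — 3 pairwise wins.

3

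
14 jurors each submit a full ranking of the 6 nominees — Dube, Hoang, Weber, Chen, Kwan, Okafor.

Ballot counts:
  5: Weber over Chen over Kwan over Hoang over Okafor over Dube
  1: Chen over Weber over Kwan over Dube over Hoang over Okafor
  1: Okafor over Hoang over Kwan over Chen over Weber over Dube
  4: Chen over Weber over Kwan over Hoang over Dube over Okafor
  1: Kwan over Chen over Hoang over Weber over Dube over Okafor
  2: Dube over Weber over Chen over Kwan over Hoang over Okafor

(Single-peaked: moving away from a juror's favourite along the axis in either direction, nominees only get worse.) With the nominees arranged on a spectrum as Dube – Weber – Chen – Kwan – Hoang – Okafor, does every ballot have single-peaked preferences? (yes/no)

yes

Axis positions: Dube=1, Weber=2, Chen=3, Kwan=4, Hoang=5, Okafor=6.
Cluster 1 (peak Weber at position 2): ranking walks positions 2-3-4-5-6-1, expanding outward from the peak — single-peaked.
Cluster 2 (peak Chen at position 3): ranking walks positions 3-2-4-1-5-6, expanding outward from the peak — single-peaked.
Cluster 3 (peak Okafor at position 6): ranking walks positions 6-5-4-3-2-1, expanding outward from the peak — single-peaked.
Cluster 4 (peak Chen at position 3): ranking walks positions 3-2-4-5-1-6, expanding outward from the peak — single-peaked.
Cluster 5 (peak Kwan at position 4): ranking walks positions 4-3-5-2-1-6, expanding outward from the peak — single-peaked.
Cluster 6 (peak Dube at position 1): ranking walks positions 1-2-3-4-5-6, expanding outward from the peak — single-peaked.
Every ranking is single-peaked on this axis.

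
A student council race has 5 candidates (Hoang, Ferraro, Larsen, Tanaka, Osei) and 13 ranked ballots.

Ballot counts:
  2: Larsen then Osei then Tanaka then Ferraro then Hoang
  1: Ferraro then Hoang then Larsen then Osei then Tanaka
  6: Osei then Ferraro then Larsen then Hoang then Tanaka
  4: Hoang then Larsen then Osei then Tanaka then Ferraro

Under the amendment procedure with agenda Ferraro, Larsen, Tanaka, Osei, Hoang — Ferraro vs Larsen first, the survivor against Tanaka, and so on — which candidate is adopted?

Round 1: Ferraro vs Larsen — 7–6, Ferraro advances.
Round 2: Ferraro vs Tanaka — 7–6, Ferraro advances.
Round 3: Ferraro vs Osei — 1–12, Osei advances.
Round 4: Osei vs Hoang — 8–5, Osei advances.
The agenda winner is Osei.

Osei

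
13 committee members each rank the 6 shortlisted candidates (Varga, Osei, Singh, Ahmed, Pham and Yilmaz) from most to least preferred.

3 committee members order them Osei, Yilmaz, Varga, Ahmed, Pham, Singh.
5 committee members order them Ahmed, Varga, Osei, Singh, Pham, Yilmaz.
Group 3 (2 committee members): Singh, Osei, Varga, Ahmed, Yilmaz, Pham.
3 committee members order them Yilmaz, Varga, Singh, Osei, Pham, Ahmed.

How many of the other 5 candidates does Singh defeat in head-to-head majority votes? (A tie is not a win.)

Singh against each rival (13 committee members):
Singh vs Varga: Singh is ranked higher on 2 ballots, Varga on 11. Varga wins 11–2.
Singh vs Osei: Osei wins 8–5.
Singh vs Ahmed: Ahmed, 8–5.
Singh vs Pham: Singh wins 10–3.
Singh vs Yilmaz: 7 to 6, Singh.
Singh beats Pham, Yilmaz; loses to Varga, Osei, Ahmed — 2 pairwise wins.

2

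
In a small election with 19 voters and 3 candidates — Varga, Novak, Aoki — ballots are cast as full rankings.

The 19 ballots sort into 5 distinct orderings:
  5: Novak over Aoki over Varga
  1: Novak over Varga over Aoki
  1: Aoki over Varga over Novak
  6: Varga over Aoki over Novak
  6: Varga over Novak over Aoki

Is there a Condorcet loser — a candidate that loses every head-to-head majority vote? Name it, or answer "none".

Aoki

Head-to-head results (19 voters):
Varga vs Novak: 1+6+6 = 13 for Varga, 6 for Novak — Varga by 13–6.
Varga vs Aoki: Varga wins 13–6.
Novak–Aoki: Novak 12–7.
Only Aoki has no wins; Aoki is the Condorcet loser.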